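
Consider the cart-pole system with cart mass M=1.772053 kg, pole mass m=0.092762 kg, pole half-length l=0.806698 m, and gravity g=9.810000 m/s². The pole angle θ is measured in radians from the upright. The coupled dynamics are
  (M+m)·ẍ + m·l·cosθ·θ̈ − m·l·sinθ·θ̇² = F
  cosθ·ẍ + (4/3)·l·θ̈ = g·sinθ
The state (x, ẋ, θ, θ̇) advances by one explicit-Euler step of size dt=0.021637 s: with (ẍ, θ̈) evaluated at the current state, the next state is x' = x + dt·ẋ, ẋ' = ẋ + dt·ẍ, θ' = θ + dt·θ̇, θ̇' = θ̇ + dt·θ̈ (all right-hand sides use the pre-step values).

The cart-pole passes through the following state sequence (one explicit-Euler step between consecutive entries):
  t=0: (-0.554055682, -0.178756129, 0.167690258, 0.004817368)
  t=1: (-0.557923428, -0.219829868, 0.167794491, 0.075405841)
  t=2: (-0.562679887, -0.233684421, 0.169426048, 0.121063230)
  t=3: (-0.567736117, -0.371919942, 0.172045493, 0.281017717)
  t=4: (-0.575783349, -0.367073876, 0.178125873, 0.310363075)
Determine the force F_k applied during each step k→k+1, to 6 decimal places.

step 0→1:
  ẍ = (ẋ'−ẋ)/dt = (-0.219829868−-0.178756129)/0.021637 = -1.898310
  θ̈ = (θ̇'−θ̇)/dt = (0.075405841−0.004817368)/0.021637 = 3.262396
  sinθ=0.166905, cosθ=0.985973
  F = (M+m)·ẍ + m·l·cosθ·θ̈ − m·l·sinθ·θ̇² = -3.539997 + 0.240704 − 0.000000 = -3.299294
step 1→2:
  ẍ = (ẋ'−ẋ)/dt = (-0.233684421−-0.219829868)/0.021637 = -0.640318
  θ̈ = (θ̇'−θ̇)/dt = (0.121063230−0.075405841)/0.021637 = 2.110153
  sinθ=0.167008, cosθ=0.985956
  F = (M+m)·ẍ + m·l·cosθ·θ̈ − m·l·sinθ·θ̇² = -1.194074 + 0.155687 − 0.000071 = -1.038458
step 2→3:
  ẍ = (ẋ'−ẋ)/dt = (-0.371919942−-0.233684421)/0.021637 = -6.388849
  θ̈ = (θ̇'−θ̇)/dt = (0.281017717−0.121063230)/0.021637 = 7.392637
  sinθ=0.168617, cosθ=0.985682
  F = (M+m)·ẍ + m·l·cosθ·θ̈ − m·l·sinθ·θ̇² = -11.914021 + 0.545277 − 0.000185 = -11.368929
step 3→4:
  ẍ = (ẋ'−ẋ)/dt = (-0.367073876−-0.371919942)/0.021637 = 0.223971
  θ̈ = (θ̇'−θ̇)/dt = (0.310363075−0.281017717)/0.021637 = 1.356258
  sinθ=0.171198, cosθ=0.985237
  F = (M+m)·ẍ + m·l·cosθ·θ̈ − m·l·sinθ·θ̇² = 0.417665 + 0.099992 − 0.001012 = 0.516645

F_0 = -3.299294 N
F_1 = -1.038458 N
F_2 = -11.368929 N
F_3 = 0.516645 N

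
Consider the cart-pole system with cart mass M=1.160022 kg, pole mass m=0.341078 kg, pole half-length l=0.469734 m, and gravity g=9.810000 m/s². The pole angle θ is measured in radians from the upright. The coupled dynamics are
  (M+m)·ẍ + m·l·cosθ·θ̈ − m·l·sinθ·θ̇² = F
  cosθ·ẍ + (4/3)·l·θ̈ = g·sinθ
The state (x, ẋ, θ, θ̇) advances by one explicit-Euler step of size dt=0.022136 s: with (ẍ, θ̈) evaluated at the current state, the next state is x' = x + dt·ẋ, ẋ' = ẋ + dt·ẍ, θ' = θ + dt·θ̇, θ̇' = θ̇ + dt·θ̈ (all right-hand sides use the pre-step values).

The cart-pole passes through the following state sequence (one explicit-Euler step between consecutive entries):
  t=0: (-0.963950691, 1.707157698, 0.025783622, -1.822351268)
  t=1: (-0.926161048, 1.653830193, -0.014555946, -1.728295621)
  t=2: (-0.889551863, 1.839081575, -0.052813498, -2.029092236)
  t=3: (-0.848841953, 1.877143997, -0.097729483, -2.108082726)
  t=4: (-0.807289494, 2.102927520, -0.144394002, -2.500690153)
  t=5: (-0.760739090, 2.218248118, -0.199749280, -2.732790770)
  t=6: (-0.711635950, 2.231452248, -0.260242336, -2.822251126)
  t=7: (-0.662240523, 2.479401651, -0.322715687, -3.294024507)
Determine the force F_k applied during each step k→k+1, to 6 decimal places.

step 0→1:
  ẍ = (ẋ'−ẋ)/dt = (1.653830193−1.707157698)/0.022136 = -2.409085
  θ̈ = (θ̇'−θ̇)/dt = (-1.728295621−-1.822351268)/0.022136 = 4.248990
  sinθ=0.025781, cosθ=0.999668
  F = (M+m)·ẍ + m·l·cosθ·θ̈ − m·l·sinθ·θ̇² = -3.616277 + 0.680530 − 0.013717 = -2.949465
step 1→2:
  ẍ = (ẋ'−ẋ)/dt = (1.839081575−1.653830193)/0.022136 = 8.368783
  θ̈ = (θ̇'−θ̇)/dt = (-2.029092236−-1.728295621)/0.022136 = -13.588571
  sinθ=-0.014555, cosθ=0.999894
  F = (M+m)·ẍ + m·l·cosθ·θ̈ − m·l·sinθ·θ̇² = 12.562380 + -2.176875 − -0.006966 = 10.392471
step 2→3:
  ẍ = (ẋ'−ẋ)/dt = (1.877143997−1.839081575)/0.022136 = 1.719481
  θ̈ = (θ̇'−θ̇)/dt = (-2.108082726−-2.029092236)/0.022136 = -3.568417
  sinθ=-0.052789, cosθ=0.998606
  F = (M+m)·ẍ + m·l·cosθ·θ̈ − m·l·sinθ·θ̇² = 2.581112 + -0.570920 − -0.034822 = 2.045014
step 3→4:
  ẍ = (ẋ'−ẋ)/dt = (2.102927520−1.877143997)/0.022136 = 10.199834
  θ̈ = (θ̇'−θ̇)/dt = (-2.500690153−-2.108082726)/0.022136 = -17.736151
  sinθ=-0.097574, cosθ=0.995228
  F = (M+m)·ẍ + m·l·cosθ·θ̈ − m·l·sinθ·θ̇² = 15.310971 + -2.828055 − -0.069473 = 12.552389
step 4→5:
  ẍ = (ẋ'−ẋ)/dt = (2.218248118−2.102927520)/0.022136 = 5.209640
  θ̈ = (θ̇'−θ̇)/dt = (-2.732790770−-2.500690153)/0.022136 = -10.485210
  sinθ=-0.143893, cosθ=0.989593
  F = (M+m)·ẍ + m·l·cosθ·θ̈ − m·l·sinθ·θ̇² = 7.820191 + -1.662416 − -0.144167 = 6.301942
step 5→6:
  ẍ = (ẋ'−ẋ)/dt = (2.231452248−2.218248118)/0.022136 = 0.596500
  θ̈ = (θ̇'−θ̇)/dt = (-2.822251126−-2.732790770)/0.022136 = -4.041397
  sinθ=-0.198424, cosθ=0.980116
  F = (M+m)·ẍ + m·l·cosθ·θ̈ − m·l·sinθ·θ̇² = 0.895407 + -0.634622 − -0.237417 = 0.498202
step 6→7:
  ẍ = (ẋ'−ẋ)/dt = (2.479401651−2.231452248)/0.022136 = 11.201184
  θ̈ = (θ̇'−θ̇)/dt = (-3.294024507−-2.822251126)/0.022136 = -21.312495
  sinθ=-0.257315, cosθ=0.966328
  F = (M+m)·ẍ + m·l·cosθ·θ̈ − m·l·sinθ·θ̇² = 16.814097 + -3.299624 − -0.328369 = 13.842842

F_0 = -2.949465 N
F_1 = 10.392471 N
F_2 = 2.045014 N
F_3 = 12.552389 N
F_4 = 6.301942 N
F_5 = 0.498202 N
F_6 = 13.842842 N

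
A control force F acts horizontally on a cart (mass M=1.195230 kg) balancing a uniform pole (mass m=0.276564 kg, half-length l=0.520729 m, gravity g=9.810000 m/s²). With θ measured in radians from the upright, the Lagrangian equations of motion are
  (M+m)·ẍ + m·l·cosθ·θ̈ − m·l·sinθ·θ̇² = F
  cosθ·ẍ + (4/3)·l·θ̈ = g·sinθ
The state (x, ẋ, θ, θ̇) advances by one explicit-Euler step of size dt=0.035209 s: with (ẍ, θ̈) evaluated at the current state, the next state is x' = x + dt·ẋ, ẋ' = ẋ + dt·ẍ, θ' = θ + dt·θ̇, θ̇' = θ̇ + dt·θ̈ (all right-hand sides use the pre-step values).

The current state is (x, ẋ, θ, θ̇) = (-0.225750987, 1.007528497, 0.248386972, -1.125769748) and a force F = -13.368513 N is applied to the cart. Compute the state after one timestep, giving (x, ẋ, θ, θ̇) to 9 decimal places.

sinθ=0.245840755, cosθ=0.969310231
temp = (F + m·l·θ̇²·sinθ)/(M+m) = (-13.368513 + 0.044870452)/1.471794 = -9.052654480
θ̈ = (g·sinθ − cosθ·temp)/(l·(4/3 − m·cos²θ/(M+m))) = 18.570882112
ẍ = temp − m·l·θ̈·cosθ/(M+m) = -10.814045242
Euler: x'=-0.225750987+0.035209·1.007528497=-0.190276916, ẋ'=1.007528497+0.035209·-10.814045242=0.626776778
       θ'=0.248386972+0.035209·-1.125769748=0.208749745, θ̇'=-1.125769748+0.035209·18.570882112=-0.471907560

(-0.190276916, 0.626776778, 0.208749745, -0.471907560)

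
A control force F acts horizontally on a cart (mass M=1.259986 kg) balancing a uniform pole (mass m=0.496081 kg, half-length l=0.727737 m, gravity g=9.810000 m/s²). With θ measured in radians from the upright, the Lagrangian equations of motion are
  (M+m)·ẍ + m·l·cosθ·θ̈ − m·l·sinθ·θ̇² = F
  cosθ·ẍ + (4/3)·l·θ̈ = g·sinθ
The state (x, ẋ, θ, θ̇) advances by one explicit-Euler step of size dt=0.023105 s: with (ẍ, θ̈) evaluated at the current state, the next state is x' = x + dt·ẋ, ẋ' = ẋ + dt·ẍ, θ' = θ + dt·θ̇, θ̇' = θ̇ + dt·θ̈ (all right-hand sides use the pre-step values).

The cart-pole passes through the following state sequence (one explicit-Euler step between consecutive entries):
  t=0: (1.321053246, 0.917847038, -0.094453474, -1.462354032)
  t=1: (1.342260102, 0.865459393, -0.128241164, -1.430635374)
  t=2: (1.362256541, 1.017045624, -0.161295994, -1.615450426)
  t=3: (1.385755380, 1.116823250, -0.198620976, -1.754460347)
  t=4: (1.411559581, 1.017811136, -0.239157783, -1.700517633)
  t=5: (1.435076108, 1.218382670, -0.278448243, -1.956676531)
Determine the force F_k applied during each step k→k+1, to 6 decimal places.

F_0 = -3.415450 N
F_1 = 8.751593 N
F_2 = 5.590938 N
F_3 = -6.479737 N
F_4 = 11.602920 N

step 0→1:
  ẍ = (ẋ'−ẋ)/dt = (0.865459393−0.917847038)/0.023105 = -2.267373
  θ̈ = (θ̇'−θ̇)/dt = (-1.430635374−-1.462354032)/0.023105 = 1.372805
  sinθ=-0.094313, cosθ=0.995543
  F = (M+m)·ẍ + m·l·cosθ·θ̈ − m·l·sinθ·θ̇² = -3.981658 + 0.493396 − -0.072812 = -3.415450
step 1→2:
  ẍ = (ẋ'−ẋ)/dt = (1.017045624−0.865459393)/0.023105 = 6.560754
  θ̈ = (θ̇'−θ̇)/dt = (-1.615450426−-1.430635374)/0.023105 = -7.998920
  sinθ=-0.127890, cosθ=0.991788
  F = (M+m)·ẍ + m·l·cosθ·θ̈ − m·l·sinθ·θ̇² = 11.521124 + -2.864029 − -0.094498 = 8.751593
step 2→3:
  ẍ = (ẋ'−ẋ)/dt = (1.116823250−1.017045624)/0.023105 = 4.318443
  θ̈ = (θ̇'−θ̇)/dt = (-1.754460347−-1.615450426)/0.023105 = -6.016443
  sinθ=-0.160598, cosθ=0.987020
  F = (M+m)·ẍ + m·l·cosθ·θ̈ − m·l·sinθ·θ̇² = 7.583475 + -2.143842 − -0.151305 = 5.590938
step 3→4:
  ẍ = (ẋ'−ẋ)/dt = (1.017811136−1.116823250)/0.023105 = -4.285311
  θ̈ = (θ̇'−θ̇)/dt = (-1.700517633−-1.754460347)/0.023105 = 2.334677
  sinθ=-0.197318, cosθ=0.980340
  F = (M+m)·ẍ + m·l·cosθ·θ̈ − m·l·sinθ·θ̇² = -7.525293 + 0.826286 − -0.219270 = -6.479737
step 4→5:
  ẍ = (ẋ'−ẋ)/dt = (1.218382670−1.017811136)/0.023105 = 8.680871
  θ̈ = (θ̇'−θ̇)/dt = (-1.956676531−-1.700517633)/0.023105 = -11.086730
  sinθ=-0.236884, cosθ=0.971538
  F = (M+m)·ẍ + m·l·cosθ·θ̈ − m·l·sinθ·θ̇² = 15.244192 + -3.888573 − -0.247301 = 11.602920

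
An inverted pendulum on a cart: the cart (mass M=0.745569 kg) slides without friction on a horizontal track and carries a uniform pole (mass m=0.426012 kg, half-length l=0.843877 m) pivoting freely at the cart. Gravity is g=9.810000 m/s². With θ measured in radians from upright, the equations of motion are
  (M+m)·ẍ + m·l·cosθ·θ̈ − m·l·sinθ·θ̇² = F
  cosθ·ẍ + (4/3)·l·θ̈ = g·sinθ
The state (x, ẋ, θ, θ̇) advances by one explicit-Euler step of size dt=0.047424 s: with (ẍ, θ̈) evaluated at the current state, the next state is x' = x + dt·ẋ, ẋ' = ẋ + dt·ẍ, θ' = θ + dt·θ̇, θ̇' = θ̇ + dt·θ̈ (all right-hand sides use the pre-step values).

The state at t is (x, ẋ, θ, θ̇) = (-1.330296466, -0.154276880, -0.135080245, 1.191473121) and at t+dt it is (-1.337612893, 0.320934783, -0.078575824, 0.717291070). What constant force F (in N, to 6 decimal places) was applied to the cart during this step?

F = 8.246710 N

ẍ = (ẋ'−ẋ)/dt = (0.320934783−-0.154276880)/0.047424 = 10.020489
θ̈ = (θ̇'−θ̇)/dt = (0.717291070−1.191473121)/0.047424 = -9.998778
sinθ=-0.134670, cosθ=0.990891
F = (M+m)·ẍ + m·l·cosθ·θ̈ − m·l·sinθ·θ̇² = 11.739814 + -3.561833 − -0.068729 = 8.246710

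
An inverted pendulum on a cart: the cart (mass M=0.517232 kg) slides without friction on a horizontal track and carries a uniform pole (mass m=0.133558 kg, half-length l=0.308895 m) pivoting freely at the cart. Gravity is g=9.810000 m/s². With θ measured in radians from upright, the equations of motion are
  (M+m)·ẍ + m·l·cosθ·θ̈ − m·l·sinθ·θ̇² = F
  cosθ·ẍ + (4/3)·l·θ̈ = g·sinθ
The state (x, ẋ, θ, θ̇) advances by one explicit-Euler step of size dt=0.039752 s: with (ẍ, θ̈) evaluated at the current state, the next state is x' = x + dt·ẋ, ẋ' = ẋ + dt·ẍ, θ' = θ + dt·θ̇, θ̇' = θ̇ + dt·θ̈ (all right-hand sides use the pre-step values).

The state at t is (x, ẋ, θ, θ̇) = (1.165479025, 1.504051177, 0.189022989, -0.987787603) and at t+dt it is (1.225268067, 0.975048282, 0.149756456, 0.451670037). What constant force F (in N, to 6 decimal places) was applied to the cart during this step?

ẍ = (ẋ'−ẋ)/dt = (0.975048282−1.504051177)/0.039752 = -13.307579
θ̈ = (θ̇'−θ̇)/dt = (0.451670037−-0.987787603)/0.039752 = 36.210949
sinθ=0.187899, cosθ=0.982188
F = (M+m)·ẍ + m·l·cosθ·θ̈ − m·l·sinθ·θ̇² = -8.660440 + 1.467288 − 0.007564 = -7.200715

F = -7.200715 N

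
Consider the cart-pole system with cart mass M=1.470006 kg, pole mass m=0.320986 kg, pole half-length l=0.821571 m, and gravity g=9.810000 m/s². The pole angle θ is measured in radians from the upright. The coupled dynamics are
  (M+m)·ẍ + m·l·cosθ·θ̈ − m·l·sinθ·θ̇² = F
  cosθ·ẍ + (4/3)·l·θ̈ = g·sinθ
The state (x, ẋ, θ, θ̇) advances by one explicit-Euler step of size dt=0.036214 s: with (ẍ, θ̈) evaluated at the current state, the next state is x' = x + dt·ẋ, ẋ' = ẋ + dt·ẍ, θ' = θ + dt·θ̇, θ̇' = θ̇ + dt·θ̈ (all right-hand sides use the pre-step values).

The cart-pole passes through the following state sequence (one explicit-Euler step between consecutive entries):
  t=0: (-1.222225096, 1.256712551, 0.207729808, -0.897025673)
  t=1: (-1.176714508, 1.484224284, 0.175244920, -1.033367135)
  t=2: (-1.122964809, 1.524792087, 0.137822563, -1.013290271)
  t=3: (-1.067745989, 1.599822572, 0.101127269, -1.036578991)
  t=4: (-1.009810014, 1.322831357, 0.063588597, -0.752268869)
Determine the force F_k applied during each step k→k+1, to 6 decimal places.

F_0 = 10.236506 N
F_1 = 2.101177 N
F_2 = 3.505510 N
F_3 = -11.667638 N

step 0→1:
  ẍ = (ẋ'−ẋ)/dt = (1.484224284−1.256712551)/0.036214 = 6.282425
  θ̈ = (θ̇'−θ̇)/dt = (-1.033367135−-0.897025673)/0.036214 = -3.764883
  sinθ=0.206239, cosθ=0.978502
  F = (M+m)·ẍ + m·l·cosθ·θ̈ − m·l·sinθ·θ̇² = 11.251773 + -0.971503 − 0.043763 = 10.236506
step 1→2:
  ẍ = (ẋ'−ẋ)/dt = (1.524792087−1.484224284)/0.036214 = 1.120224
  θ̈ = (θ̇'−θ̇)/dt = (-1.013290271−-1.033367135)/0.036214 = 0.554395
  sinθ=0.174349, cosθ=0.984684
  F = (M+m)·ẍ + m·l·cosθ·θ̈ − m·l·sinθ·θ̇² = 2.006313 + 0.143962 − 0.049098 = 2.101177
step 2→3:
  ẍ = (ẋ'−ẋ)/dt = (1.599822572−1.524792087)/0.036214 = 2.071864
  θ̈ = (θ̇'−θ̇)/dt = (-1.036578991−-1.013290271)/0.036214 = -0.643086
  sinθ=0.137387, cosθ=0.990517
  F = (M+m)·ẍ + m·l·cosθ·θ̈ − m·l·sinθ·θ̇² = 3.710692 + -0.167982 − 0.037200 = 3.505510
step 3→4:
  ẍ = (ẋ'−ẋ)/dt = (1.322831357−1.599822572)/0.036214 = -7.648733
  θ̈ = (θ̇'−θ̇)/dt = (-0.752268869−-1.036578991)/0.036214 = 7.850835
  sinθ=0.100955, cosθ=0.994891
  F = (M+m)·ẍ + m·l·cosθ·θ̈ − m·l·sinθ·θ̇² = -13.698820 + 2.059788 − 0.028606 = -11.667638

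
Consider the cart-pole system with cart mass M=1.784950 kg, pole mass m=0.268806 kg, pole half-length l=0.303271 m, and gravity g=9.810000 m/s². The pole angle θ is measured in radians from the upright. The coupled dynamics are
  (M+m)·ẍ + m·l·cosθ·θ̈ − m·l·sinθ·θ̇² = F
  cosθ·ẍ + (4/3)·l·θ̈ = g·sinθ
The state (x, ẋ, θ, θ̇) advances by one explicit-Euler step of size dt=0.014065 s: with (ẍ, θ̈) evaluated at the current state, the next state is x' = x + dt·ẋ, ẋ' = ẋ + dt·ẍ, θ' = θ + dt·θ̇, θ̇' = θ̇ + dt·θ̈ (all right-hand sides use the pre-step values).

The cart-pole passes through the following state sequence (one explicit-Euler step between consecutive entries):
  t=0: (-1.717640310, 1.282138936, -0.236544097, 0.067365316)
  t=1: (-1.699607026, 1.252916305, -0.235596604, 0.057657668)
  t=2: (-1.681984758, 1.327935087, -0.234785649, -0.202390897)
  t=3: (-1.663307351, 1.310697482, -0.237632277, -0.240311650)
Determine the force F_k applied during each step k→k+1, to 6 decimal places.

step 0→1:
  ẍ = (ẋ'−ẋ)/dt = (1.252916305−1.282138936)/0.014065 = -2.077684
  θ̈ = (θ̇'−θ̇)/dt = (0.057657668−0.067365316)/0.014065 = -0.690199
  sinθ=-0.234344, cosθ=0.972154
  F = (M+m)·ẍ + m·l·cosθ·θ̈ − m·l·sinθ·θ̇² = -4.267057 + -0.054699 − -0.000087 = -4.321669
step 1→2:
  ẍ = (ẋ'−ẋ)/dt = (1.327935087−1.252916305)/0.014065 = 5.333721
  θ̈ = (θ̇'−θ̇)/dt = (-0.202390897−0.057657668)/0.014065 = -18.489055
  sinθ=-0.233423, cosθ=0.972375
  F = (M+m)·ẍ + m·l·cosθ·θ̈ − m·l·sinθ·θ̇² = 10.954161 + -1.465610 − -0.000063 = 9.488614
step 2→3:
  ẍ = (ẋ'−ẋ)/dt = (1.310697482−1.327935087)/0.014065 = -1.225567
  θ̈ = (θ̇'−θ̇)/dt = (-0.240311650−-0.202390897)/0.014065 = -2.696108
  sinθ=-0.232635, cosθ=0.972564
  F = (M+m)·ẍ + m·l·cosθ·θ̈ − m·l·sinθ·θ̇² = -2.517016 + -0.213759 − -0.000777 = -2.729999

F_0 = -4.321669 N
F_1 = 9.488614 N
F_2 = -2.729999 N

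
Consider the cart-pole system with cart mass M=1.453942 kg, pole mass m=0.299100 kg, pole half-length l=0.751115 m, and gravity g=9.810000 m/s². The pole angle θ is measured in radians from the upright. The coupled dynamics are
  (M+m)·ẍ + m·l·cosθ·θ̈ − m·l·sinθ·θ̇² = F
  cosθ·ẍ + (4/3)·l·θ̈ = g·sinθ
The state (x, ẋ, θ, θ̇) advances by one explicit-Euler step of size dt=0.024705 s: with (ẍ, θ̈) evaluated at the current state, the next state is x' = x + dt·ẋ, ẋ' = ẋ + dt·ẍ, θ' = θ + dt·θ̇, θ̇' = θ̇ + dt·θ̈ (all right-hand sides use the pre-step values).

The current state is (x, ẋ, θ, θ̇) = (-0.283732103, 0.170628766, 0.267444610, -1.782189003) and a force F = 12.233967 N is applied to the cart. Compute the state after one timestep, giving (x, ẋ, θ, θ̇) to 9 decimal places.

sinθ=0.264267758, cosθ=0.964449352
temp = (F + m·l·θ̇²·sinθ)/(M+m) = (12.233967 + 0.188570845)/1.753042 = 7.086275084
θ̈ = (g·sinθ − cosθ·temp)/(l·(4/3 − m·cos²θ/(M+m))) = -4.807852348
ẍ = temp − m·l·θ̈·cosθ/(M+m) = 7.680513978
Euler: x'=-0.283732103+0.024705·0.170628766=-0.279516719, ẋ'=0.170628766+0.024705·7.680513978=0.360375864
       θ'=0.267444610+0.024705·-1.782189003=0.223415631, θ̇'=-1.782189003+0.024705·-4.807852348=-1.900966995

(-0.279516719, 0.360375864, 0.223415631, -1.900966995)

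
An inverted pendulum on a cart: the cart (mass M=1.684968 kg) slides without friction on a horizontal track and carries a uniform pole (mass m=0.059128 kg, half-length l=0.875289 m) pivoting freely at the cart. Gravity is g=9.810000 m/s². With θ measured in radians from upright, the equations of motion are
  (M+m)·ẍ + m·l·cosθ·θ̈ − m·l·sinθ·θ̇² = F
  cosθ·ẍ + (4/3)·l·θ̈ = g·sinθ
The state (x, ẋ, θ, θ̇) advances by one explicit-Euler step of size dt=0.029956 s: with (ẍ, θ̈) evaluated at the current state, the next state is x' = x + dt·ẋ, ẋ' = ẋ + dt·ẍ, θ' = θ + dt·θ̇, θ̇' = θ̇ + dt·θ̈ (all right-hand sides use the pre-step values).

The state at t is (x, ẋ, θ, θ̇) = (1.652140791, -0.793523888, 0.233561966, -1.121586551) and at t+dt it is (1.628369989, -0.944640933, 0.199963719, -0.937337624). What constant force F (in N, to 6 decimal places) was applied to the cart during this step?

ẍ = (ẋ'−ẋ)/dt = (-0.944640933−-0.793523888)/0.029956 = -5.044634
θ̈ = (θ̇'−θ̇)/dt = (-0.937337624−-1.121586551)/0.029956 = 6.150652
sinθ=0.231444, cosθ=0.972848
F = (M+m)·ẍ + m·l·cosθ·θ̈ − m·l·sinθ·θ̇² = -8.798325 + 0.309678 − 0.015068 = -8.503715

F = -8.503715 N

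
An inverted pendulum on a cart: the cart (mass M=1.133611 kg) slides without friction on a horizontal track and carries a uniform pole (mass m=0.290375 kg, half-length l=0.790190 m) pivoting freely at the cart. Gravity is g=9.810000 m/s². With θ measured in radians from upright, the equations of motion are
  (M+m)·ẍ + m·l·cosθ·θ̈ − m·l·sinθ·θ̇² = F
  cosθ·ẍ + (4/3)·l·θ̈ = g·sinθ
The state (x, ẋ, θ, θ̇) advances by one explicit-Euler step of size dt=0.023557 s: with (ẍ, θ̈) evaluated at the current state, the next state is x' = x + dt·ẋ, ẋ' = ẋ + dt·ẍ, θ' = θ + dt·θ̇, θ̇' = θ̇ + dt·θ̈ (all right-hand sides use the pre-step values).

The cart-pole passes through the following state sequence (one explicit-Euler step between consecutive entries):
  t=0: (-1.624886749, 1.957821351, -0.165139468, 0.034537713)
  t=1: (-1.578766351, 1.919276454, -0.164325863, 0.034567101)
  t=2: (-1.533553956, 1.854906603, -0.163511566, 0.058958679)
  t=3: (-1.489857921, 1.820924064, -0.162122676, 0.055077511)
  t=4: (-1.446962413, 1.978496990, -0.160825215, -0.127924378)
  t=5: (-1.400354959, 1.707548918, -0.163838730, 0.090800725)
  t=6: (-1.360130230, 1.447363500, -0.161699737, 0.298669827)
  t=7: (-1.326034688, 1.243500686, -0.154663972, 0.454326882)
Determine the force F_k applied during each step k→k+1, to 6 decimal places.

step 0→1:
  ẍ = (ẋ'−ẋ)/dt = (1.919276454−1.957821351)/0.023557 = -1.636240
  θ̈ = (θ̇'−θ̇)/dt = (0.034567101−0.034537713)/0.023557 = 0.001248
  sinθ=-0.164390, cosθ=0.986395
  F = (M+m)·ẍ + m·l·cosθ·θ̈ − m·l·sinθ·θ̇² = -2.329982 + 0.000282 − -0.000045 = -2.329655
step 1→2:
  ẍ = (ẋ'−ẋ)/dt = (1.854906603−1.919276454)/0.023557 = -2.732515
  θ̈ = (θ̇'−θ̇)/dt = (0.058958679−0.034567101)/0.023557 = 1.035428
  sinθ=-0.163587, cosθ=0.986529
  F = (M+m)·ẍ + m·l·cosθ·θ̈ − m·l·sinθ·θ̇² = -3.891063 + 0.234380 − -0.000045 = -3.656638
step 2→3:
  ẍ = (ẋ'−ẋ)/dt = (1.820924064−1.854906603)/0.023557 = -1.442566
  θ̈ = (θ̇'−θ̇)/dt = (0.055077511−0.058958679)/0.023557 = -0.164756
  sinθ=-0.162784, cosθ=0.986662
  F = (M+m)·ẍ + m·l·cosθ·θ̈ − m·l·sinθ·θ̇² = -2.054194 + -0.037299 − -0.000130 = -2.091364
step 3→4:
  ẍ = (ẋ'−ẋ)/dt = (1.978496990−1.820924064)/0.023557 = 6.689006
  θ̈ = (θ̇'−θ̇)/dt = (-0.127924378−0.055077511)/0.023557 = -7.768472
  sinθ=-0.161413, cosθ=0.986887
  F = (M+m)·ẍ + m·l·cosθ·θ̈ − m·l·sinθ·θ̇² = 9.525052 + -1.759113 − -0.000112 = 7.766051
step 4→5:
  ẍ = (ẋ'−ẋ)/dt = (1.707548918−1.978496990)/0.023557 = -11.501807
  θ̈ = (θ̇'−θ̇)/dt = (0.090800725−-0.127924378)/0.023557 = 9.284930
  sinθ=-0.160133, cosθ=0.987095
  F = (M+m)·ẍ + m·l·cosθ·θ̈ − m·l·sinθ·θ̇² = -16.378412 + 2.102948 − -0.000601 = -14.274863
step 5→6:
  ẍ = (ẋ'−ẋ)/dt = (1.447363500−1.707548918)/0.023557 = -11.044930
  θ̈ = (θ̇'−θ̇)/dt = (0.298669827−0.090800725)/0.023557 = 8.824091
  sinθ=-0.163107, cosθ=0.986608
  F = (M+m)·ẍ + m·l·cosθ·θ̈ − m·l·sinθ·θ̇² = -15.727826 + 1.997586 − -0.000309 = -13.729931
step 6→7:
  ẍ = (ẋ'−ẋ)/dt = (1.243500686−1.447363500)/0.023557 = -8.654023
  θ̈ = (θ̇'−θ̇)/dt = (0.454326882−0.298669827)/0.023557 = 6.607677
  sinθ=-0.160996, cosθ=0.986955
  F = (M+m)·ẍ + m·l·cosθ·θ̈ − m·l·sinθ·θ̇² = -12.323207 + 1.496363 − -0.003295 = -10.823549

F_0 = -2.329655 N
F_1 = -3.656638 N
F_2 = -2.091364 N
F_3 = 7.766051 N
F_4 = -14.274863 N
F_5 = -13.729931 N
F_6 = -10.823549 N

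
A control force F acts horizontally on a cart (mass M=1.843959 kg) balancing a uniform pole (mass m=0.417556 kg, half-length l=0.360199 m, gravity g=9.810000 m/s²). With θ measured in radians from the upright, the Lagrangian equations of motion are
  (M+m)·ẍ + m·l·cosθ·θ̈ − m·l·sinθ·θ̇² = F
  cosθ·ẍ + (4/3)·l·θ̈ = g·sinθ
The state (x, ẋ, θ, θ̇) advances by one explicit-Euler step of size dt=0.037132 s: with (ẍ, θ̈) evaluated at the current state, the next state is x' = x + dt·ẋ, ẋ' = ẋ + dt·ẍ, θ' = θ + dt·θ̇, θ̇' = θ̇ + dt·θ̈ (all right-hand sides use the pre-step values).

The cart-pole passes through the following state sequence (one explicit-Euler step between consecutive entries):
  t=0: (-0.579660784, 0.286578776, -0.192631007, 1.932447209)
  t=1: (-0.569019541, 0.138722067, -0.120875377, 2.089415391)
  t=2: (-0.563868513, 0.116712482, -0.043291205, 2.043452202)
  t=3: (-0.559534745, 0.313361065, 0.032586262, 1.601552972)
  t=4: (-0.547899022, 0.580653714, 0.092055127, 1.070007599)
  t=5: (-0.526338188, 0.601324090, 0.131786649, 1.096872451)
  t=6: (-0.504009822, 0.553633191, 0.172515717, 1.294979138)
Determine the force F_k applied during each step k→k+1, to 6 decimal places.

F_0 = -8.273610 N
F_1 = -1.446129 N
F_2 = 10.215775 N
F_3 = 14.114939 N
F_4 = 1.351450 N
F_5 = -2.132907 N

step 0→1:
  ẍ = (ẋ'−ẋ)/dt = (0.138722067−0.286578776)/0.037132 = -3.981922
  θ̈ = (θ̇'−θ̇)/dt = (2.089415391−1.932447209)/0.037132 = 4.227302
  sinθ=-0.191442, cosθ=0.981504
  F = (M+m)·ẍ + m·l·cosθ·θ̈ − m·l·sinθ·θ̇² = -9.005175 + 0.624040 − -0.107525 = -8.273610
step 1→2:
  ẍ = (ẋ'−ẋ)/dt = (0.116712482−0.138722067)/0.037132 = -0.592739
  θ̈ = (θ̇'−θ̇)/dt = (2.043452202−2.089415391)/0.037132 = -1.237832
  sinθ=-0.120581, cosθ=0.992703
  F = (M+m)·ẍ + m·l·cosθ·θ̈ − m·l·sinθ·θ̇² = -1.340488 + -0.184816 − -0.079175 = -1.446129
step 2→3:
  ẍ = (ẋ'−ẋ)/dt = (0.313361065−0.116712482)/0.037132 = 5.295933
  θ̈ = (θ̇'−θ̇)/dt = (1.601552972−2.043452202)/0.037132 = -11.900766
  sinθ=-0.043278, cosθ=0.999063
  F = (M+m)·ẍ + m·l·cosθ·θ̈ − m·l·sinθ·θ̇² = 11.976832 + -1.788237 − -0.027180 = 10.215775
step 3→4:
  ẍ = (ẋ'−ẋ)/dt = (0.580653714−0.313361065)/0.037132 = 7.198445
  θ̈ = (θ̇'−θ̇)/dt = (1.070007599−1.601552972)/0.037132 = -14.315021
  sinθ=0.032580, cosθ=0.999469
  F = (M+m)·ẍ + m·l·cosθ·θ̈ − m·l·sinθ·θ̇² = 16.279391 + -2.151883 − 0.012569 = 14.114939
step 4→5:
  ẍ = (ẋ'−ẋ)/dt = (0.601324090−0.580653714)/0.037132 = 0.556673
  θ̈ = (θ̇'−θ̇)/dt = (1.096872451−1.070007599)/0.037132 = 0.723496
  sinθ=0.091925, cosθ=0.995766
  F = (M+m)·ẍ + m·l·cosθ·θ̈ − m·l·sinθ·θ̇² = 1.258924 + 0.108355 − 0.015829 = 1.351450
step 5→6:
  ẍ = (ẋ'−ẋ)/dt = (0.553633191−0.601324090)/0.037132 = -1.284361
  θ̈ = (θ̇'−θ̇)/dt = (1.294979138−1.096872451)/0.037132 = 5.335201
  sinθ=0.131406, cosθ=0.991329
  F = (M+m)·ẍ + m·l·cosθ·θ̈ − m·l·sinθ·θ̇² = -2.904602 + 0.795473 − 0.023778 = -2.132907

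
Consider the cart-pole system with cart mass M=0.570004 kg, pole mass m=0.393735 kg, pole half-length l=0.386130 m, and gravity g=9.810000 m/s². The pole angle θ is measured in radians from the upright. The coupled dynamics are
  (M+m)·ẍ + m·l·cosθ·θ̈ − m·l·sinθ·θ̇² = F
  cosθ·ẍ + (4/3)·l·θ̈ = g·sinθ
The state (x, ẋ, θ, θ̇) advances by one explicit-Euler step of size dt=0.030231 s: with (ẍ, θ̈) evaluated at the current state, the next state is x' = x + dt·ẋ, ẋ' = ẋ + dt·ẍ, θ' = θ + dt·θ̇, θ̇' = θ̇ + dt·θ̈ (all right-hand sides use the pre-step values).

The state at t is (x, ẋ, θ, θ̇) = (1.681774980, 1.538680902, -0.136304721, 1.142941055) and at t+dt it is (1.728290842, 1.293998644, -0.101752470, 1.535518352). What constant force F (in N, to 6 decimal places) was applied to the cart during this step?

ẍ = (ẋ'−ẋ)/dt = (1.293998644−1.538680902)/0.030231 = -8.093753
θ̈ = (θ̇'−θ̇)/dt = (1.535518352−1.142941055)/0.030231 = 12.985918
sinθ=-0.135883, cosθ=0.990725
F = (M+m)·ẍ + m·l·cosθ·θ̈ − m·l·sinθ·θ̇² = -7.800266 + 1.955975 − -0.026987 = -5.817304

F = -5.817304 N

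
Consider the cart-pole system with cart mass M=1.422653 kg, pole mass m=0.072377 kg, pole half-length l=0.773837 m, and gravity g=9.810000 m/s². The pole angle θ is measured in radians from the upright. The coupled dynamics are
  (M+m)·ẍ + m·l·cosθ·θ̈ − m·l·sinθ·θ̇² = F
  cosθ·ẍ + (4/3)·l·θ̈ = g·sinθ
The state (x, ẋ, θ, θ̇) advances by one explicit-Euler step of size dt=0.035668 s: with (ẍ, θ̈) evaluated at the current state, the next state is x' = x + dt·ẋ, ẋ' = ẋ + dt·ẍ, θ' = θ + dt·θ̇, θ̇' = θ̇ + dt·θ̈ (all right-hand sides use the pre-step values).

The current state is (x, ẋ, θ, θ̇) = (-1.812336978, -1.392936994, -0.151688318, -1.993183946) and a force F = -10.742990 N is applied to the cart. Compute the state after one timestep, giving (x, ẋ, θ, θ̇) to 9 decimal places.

(-1.862020255, -1.657532418, -0.222781203, -1.790927912)

sinθ=-0.151107279, cosθ=0.988517370
temp = (F + m·l·θ̇²·sinθ)/(M+m) = (-10.742990 + -0.033622516)/1.495030 = -7.208291818
θ̈ = (g·sinθ − cosθ·temp)/(l·(4/3 − m·cos²θ/(M+m))) = 5.670517947
ẍ = temp − m·l·θ̈·cosθ/(M+m) = -7.418285967
Euler: x'=-1.812336978+0.035668·-1.392936994=-1.862020255, ẋ'=-1.392936994+0.035668·-7.418285967=-1.657532418
       θ'=-0.151688318+0.035668·-1.993183946=-0.222781203, θ̇'=-1.993183946+0.035668·5.670517947=-1.790927912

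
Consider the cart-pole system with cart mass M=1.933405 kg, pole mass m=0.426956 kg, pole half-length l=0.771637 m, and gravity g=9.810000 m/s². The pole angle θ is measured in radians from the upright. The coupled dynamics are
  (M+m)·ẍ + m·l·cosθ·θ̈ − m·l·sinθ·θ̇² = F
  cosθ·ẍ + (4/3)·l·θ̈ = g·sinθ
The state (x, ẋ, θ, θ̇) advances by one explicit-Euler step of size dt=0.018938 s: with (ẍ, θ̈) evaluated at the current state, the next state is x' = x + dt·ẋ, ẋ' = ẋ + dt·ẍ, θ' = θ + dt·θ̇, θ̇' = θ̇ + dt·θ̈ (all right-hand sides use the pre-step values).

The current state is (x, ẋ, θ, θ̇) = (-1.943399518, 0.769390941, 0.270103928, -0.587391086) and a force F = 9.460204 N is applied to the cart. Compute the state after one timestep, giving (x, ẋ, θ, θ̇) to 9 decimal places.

sinθ=0.266831598, cosθ=0.963743170
temp = (F + m·l·θ̇²·sinθ)/(M+m) = (9.460204 + 0.030331098)/2.360361 = 4.020798131
θ̈ = (g·sinθ − cosθ·temp)/(l·(4/3 − m·cos²θ/(M+m))) = -1.398338822
ẍ = temp − m·l·θ̈·cosθ/(M+m) = 4.208899287
Euler: x'=-1.943399518+0.018938·0.769390941=-1.928828792, ẋ'=0.769390941+0.018938·4.208899287=0.849099076
       θ'=0.270103928+0.018938·-0.587391086=0.258979916, θ̇'=-0.587391086+0.018938·-1.398338822=-0.613872827

(-1.928828792, 0.849099076, 0.258979916, -0.613872827)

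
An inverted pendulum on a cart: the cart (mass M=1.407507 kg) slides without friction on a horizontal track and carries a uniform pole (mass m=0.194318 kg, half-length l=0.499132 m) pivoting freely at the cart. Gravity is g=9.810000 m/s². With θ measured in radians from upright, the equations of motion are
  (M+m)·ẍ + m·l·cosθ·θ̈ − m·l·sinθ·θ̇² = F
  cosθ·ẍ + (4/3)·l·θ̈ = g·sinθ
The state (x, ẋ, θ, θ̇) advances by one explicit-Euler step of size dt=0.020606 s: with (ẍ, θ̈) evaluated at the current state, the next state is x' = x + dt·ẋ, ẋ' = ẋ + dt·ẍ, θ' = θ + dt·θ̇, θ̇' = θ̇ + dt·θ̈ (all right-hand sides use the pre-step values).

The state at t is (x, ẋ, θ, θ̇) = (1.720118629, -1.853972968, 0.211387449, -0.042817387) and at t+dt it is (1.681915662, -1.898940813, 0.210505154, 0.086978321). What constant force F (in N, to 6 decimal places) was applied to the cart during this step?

ẍ = (ẋ'−ẋ)/dt = (-1.898940813−-1.853972968)/0.020606 = -2.182269
θ̈ = (θ̇'−θ̇)/dt = (0.086978321−-0.042817387)/0.020606 = 6.298928
sinθ=0.209817, cosθ=0.977741
F = (M+m)·ẍ + m·l·cosθ·θ̈ − m·l·sinθ·θ̇² = -3.495614 + 0.597336 − 0.000037 = -2.898315

F = -2.898315 N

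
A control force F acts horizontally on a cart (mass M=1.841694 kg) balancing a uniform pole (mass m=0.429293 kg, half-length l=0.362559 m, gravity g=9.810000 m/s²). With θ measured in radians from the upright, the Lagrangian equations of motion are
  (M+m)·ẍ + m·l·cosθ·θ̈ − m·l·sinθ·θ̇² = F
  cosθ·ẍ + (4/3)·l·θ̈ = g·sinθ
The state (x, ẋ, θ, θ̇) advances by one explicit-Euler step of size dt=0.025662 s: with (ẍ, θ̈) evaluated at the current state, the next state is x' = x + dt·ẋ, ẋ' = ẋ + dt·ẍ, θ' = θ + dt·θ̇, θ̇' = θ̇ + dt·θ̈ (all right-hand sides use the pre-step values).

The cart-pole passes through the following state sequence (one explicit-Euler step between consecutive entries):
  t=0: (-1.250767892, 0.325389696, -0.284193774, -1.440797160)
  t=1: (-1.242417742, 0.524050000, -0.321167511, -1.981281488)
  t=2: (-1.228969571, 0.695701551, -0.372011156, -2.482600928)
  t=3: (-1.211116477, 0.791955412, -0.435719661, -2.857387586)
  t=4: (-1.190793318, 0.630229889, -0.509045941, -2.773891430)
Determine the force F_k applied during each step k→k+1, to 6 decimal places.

F_0 = 14.524625 N
F_1 = 12.498255 N
F_2 = 6.749128 N
F_3 = -13.316628 N

step 0→1:
  ẍ = (ẋ'−ẋ)/dt = (0.524050000−0.325389696)/0.025662 = 7.741419
  θ̈ = (θ̇'−θ̇)/dt = (-1.981281488−-1.440797160)/0.025662 = -21.061660
  sinθ=-0.280384, cosθ=0.959888
  F = (M+m)·ẍ + m·l·cosθ·θ̈ − m·l·sinθ·θ̇² = 17.580663 + -3.146630 − -0.090592 = 14.524625
step 1→2:
  ẍ = (ẋ'−ẋ)/dt = (0.695701551−0.524050000)/0.025662 = 6.688939
  θ̈ = (θ̇'−θ̇)/dt = (-2.482600928−-1.981281488)/0.025662 = -19.535478
  sinθ=-0.315675, cosθ=0.948868
  F = (M+m)·ẍ + m·l·cosθ·θ̈ − m·l·sinθ·θ̇² = 15.190493 + -2.885108 − -0.192870 = 12.498255
step 2→3:
  ẍ = (ẋ'−ẋ)/dt = (0.791955412−0.695701551)/0.025662 = 3.750832
  θ̈ = (θ̇'−θ̇)/dt = (-2.857387586−-2.482600928)/0.025662 = -14.604733
  sinθ=-0.363490, cosθ=0.931598
  F = (M+m)·ẍ + m·l·cosθ·θ̈ − m·l·sinθ·θ̇² = 8.518092 + -2.117653 − -0.348689 = 6.749128
step 3→4:
  ẍ = (ẋ'−ẋ)/dt = (0.630229889−0.791955412)/0.025662 = -6.302140
  θ̈ = (θ̇'−θ̇)/dt = (-2.773891430−-2.857387586)/0.025662 = 3.253689
  sinθ=-0.422063, cosθ=0.906567
  F = (M+m)·ẍ + m·l·cosθ·θ̈ − m·l·sinθ·θ̇² = -14.312079 + 0.459101 − -0.536350 = -13.316628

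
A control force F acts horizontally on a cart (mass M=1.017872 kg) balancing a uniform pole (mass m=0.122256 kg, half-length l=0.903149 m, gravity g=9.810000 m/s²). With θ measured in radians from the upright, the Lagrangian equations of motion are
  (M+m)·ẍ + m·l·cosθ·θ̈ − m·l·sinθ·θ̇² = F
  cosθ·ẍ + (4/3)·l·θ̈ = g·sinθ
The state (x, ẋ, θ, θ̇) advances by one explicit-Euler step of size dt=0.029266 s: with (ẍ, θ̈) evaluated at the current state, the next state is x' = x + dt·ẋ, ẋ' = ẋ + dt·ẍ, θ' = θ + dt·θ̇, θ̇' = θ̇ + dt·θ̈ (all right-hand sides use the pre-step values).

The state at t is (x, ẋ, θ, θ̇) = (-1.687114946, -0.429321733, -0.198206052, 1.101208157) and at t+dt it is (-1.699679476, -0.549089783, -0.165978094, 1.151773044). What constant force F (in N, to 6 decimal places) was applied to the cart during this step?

F = -4.452452 N

ẍ = (ẋ'−ẋ)/dt = (-0.549089783−-0.429321733)/0.029266 = -4.092396
θ̈ = (θ̇'−θ̇)/dt = (1.151773044−1.101208157)/0.029266 = 1.727769
sinθ=-0.196911, cosθ=0.980421
F = (M+m)·ẍ + m·l·cosθ·θ̈ − m·l·sinθ·θ̇² = -4.665855 + 0.187037 − -0.026366 = -4.452452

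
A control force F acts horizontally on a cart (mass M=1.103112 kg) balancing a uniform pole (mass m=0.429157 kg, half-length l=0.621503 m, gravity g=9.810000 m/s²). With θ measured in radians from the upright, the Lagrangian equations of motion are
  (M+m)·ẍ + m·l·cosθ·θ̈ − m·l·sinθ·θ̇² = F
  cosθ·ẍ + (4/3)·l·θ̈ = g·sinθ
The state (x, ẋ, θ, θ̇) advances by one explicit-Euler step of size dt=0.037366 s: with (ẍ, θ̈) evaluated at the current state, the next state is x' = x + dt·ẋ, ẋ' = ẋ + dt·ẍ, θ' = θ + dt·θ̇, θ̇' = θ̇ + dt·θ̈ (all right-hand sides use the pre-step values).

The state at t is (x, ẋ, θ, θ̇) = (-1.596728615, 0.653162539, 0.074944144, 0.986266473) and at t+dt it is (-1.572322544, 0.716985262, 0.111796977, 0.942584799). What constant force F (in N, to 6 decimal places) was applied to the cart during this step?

ẍ = (ẋ'−ẋ)/dt = (0.716985262−0.653162539)/0.037366 = 1.708043
θ̈ = (θ̇'−θ̇)/dt = (0.942584799−0.986266473)/0.037366 = -1.169022
sinθ=0.074874, cosθ=0.997193
F = (M+m)·ẍ + m·l·cosθ·θ̈ − m·l·sinθ·θ̇² = 2.617181 + -0.310929 − 0.019426 = 2.286826

F = 2.286826 N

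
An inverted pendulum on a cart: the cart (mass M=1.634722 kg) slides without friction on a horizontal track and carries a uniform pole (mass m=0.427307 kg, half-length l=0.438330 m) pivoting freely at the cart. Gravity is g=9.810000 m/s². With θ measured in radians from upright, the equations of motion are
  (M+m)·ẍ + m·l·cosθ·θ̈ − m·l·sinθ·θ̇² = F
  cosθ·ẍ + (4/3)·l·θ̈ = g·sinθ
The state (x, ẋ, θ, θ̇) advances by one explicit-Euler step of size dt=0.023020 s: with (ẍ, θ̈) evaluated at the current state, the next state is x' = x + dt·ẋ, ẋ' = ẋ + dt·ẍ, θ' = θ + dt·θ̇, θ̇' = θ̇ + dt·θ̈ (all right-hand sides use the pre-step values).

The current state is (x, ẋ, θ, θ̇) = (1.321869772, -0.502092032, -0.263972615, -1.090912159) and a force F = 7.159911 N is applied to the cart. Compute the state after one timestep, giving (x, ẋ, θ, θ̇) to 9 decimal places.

sinθ=-0.260917609, cosθ=0.965361073
temp = (F + m·l·θ̇²·sinθ)/(M+m) = (7.159911 + -0.058159968)/2.062029 = 3.444059726
θ̈ = (g·sinθ − cosθ·temp)/(l·(4/3 − m·cos²θ/(M+m))) = -11.773666383
ẍ = temp − m·l·θ̈·cosθ/(M+m) = 4.476459598
Euler: x'=1.321869772+0.023020·-0.502092032=1.310311613, ẋ'=-0.502092032+0.023020·4.476459598=-0.399043932
       θ'=-0.263972615+0.023020·-1.090912159=-0.289085413, θ̇'=-1.090912159+0.023020·-11.773666383=-1.361941959

(1.310311613, -0.399043932, -0.289085413, -1.361941959)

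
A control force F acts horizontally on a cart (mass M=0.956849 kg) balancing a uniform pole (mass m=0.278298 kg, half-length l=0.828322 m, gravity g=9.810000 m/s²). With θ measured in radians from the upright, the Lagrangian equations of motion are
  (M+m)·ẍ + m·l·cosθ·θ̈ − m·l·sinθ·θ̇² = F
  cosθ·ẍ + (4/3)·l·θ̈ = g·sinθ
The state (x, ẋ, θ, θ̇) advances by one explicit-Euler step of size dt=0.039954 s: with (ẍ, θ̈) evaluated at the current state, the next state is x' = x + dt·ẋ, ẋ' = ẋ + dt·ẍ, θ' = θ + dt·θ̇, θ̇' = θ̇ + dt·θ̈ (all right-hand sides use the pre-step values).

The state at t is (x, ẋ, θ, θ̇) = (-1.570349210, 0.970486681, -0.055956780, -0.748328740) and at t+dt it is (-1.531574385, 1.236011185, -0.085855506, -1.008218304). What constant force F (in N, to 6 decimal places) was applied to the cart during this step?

ẍ = (ẋ'−ẋ)/dt = (1.236011185−0.970486681)/0.039954 = 6.645755
θ̈ = (θ̇'−θ̇)/dt = (-1.008218304−-0.748328740)/0.039954 = -6.504720
sinθ=-0.055928, cosθ=0.998435
F = (M+m)·ẍ + m·l·cosθ·θ̈ − m·l·sinθ·θ̇² = 8.208485 + -1.497123 − -0.007220 = 6.718581

F = 6.718581 N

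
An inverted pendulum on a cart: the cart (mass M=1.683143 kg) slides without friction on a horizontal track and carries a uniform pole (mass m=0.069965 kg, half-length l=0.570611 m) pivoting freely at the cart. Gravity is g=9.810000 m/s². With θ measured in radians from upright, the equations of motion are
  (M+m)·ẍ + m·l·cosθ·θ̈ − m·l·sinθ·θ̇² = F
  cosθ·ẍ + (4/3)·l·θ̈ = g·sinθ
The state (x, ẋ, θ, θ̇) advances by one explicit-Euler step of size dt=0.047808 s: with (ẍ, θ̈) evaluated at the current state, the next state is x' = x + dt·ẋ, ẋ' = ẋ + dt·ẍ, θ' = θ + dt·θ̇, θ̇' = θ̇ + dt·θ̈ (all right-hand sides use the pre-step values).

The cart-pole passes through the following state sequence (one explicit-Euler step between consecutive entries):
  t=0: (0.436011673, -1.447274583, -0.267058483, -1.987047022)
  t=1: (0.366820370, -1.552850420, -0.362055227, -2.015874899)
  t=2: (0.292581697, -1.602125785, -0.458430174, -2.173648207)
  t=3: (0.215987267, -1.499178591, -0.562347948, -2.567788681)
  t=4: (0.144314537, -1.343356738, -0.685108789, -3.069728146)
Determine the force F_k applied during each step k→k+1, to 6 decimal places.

F_0 = -3.853063 N
F_1 = -1.872662 N
F_2 = 3.563374 N
F_3 = 5.499694 N

step 0→1:
  ẍ = (ẋ'−ẋ)/dt = (-1.552850420−-1.447274583)/0.047808 = -2.208330
  θ̈ = (θ̇'−θ̇)/dt = (-2.015874899−-1.987047022)/0.047808 = -0.602993
  sinθ=-0.263895, cosθ=0.964551
  F = (M+m)·ẍ + m·l·cosθ·θ̈ − m·l·sinθ·θ̇² = -3.871441 + -0.023220 − -0.041598 = -3.853063
step 1→2:
  ẍ = (ẋ'−ẋ)/dt = (-1.602125785−-1.552850420)/0.047808 = -1.030693
  θ̈ = (θ̇'−θ̇)/dt = (-2.173648207−-2.015874899)/0.047808 = -3.300144
  sinθ=-0.354197, cosθ=0.935171
  F = (M+m)·ẍ + m·l·cosθ·θ̈ − m·l·sinθ·θ̇² = -1.806916 + -0.123210 − -0.057464 = -1.872662
step 2→3:
  ẍ = (ẋ'−ẋ)/dt = (-1.499178591−-1.602125785)/0.047808 = 2.153347
  θ̈ = (θ̇'−θ̇)/dt = (-2.567788681−-2.173648207)/0.047808 = -8.244237
  sinθ=-0.442541, cosθ=0.896748
  F = (M+m)·ẍ + m·l·cosθ·θ̈ − m·l·sinθ·θ̇² = 3.775049 + -0.295149 − -0.083474 = 3.563374
step 3→4:
  ẍ = (ẋ'−ẋ)/dt = (-1.343356738−-1.499178591)/0.047808 = 3.259326
  θ̈ = (θ̇'−θ̇)/dt = (-3.069728146−-2.567788681)/0.047808 = -10.499068
  sinθ=-0.533174, cosθ=0.846006
  F = (M+m)·ẍ + m·l·cosθ·θ̈ − m·l·sinθ·θ̇² = 5.713950 + -0.354605 − -0.140349 = 5.499694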